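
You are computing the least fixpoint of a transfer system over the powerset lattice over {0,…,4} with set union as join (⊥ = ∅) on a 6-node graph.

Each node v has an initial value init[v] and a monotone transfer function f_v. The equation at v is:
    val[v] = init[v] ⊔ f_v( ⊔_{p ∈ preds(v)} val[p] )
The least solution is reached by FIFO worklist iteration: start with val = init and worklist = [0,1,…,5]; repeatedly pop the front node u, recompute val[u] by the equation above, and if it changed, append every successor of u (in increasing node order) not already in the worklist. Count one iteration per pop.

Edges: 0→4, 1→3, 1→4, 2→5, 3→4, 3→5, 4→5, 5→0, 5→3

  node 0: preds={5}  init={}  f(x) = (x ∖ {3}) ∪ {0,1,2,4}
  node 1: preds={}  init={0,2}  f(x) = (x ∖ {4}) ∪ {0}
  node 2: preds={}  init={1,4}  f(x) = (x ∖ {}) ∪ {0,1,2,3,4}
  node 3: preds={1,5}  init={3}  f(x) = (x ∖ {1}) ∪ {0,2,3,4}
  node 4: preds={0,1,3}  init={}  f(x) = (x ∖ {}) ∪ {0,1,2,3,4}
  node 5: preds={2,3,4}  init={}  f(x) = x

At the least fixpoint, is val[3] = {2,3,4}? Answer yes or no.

Worklist (8 pops):
  #1 pop 0: in={} → {0,1,2,4} (was {}); enqueue []
  #2 pop 1: in={} → {0,2} (no change)
  #3 pop 2: in={} → {0,1,2,3,4} (was {1,4}); enqueue []
  #4 pop 3: in={0,2} → {0,2,3,4} (was {3}); enqueue []
  #5 pop 4: in={0,1,2,3,4} → {0,1,2,3,4} (was {}); enqueue []
  #6 pop 5: in={0,1,2,3,4} → {0,1,2,3,4} (was {}); enqueue [0,3]
  #7 pop 0: in={0,1,2,3,4} → {0,1,2,4} (no change)
  #8 pop 3: in={0,1,2,3,4} → {0,2,3,4} (no change)

Fixpoint:
  val[0] = {0,1,2,4}
  val[1] = {0,2}
  val[2] = {0,1,2,3,4}
  val[3] = {0,2,3,4}
  val[4] = {0,1,2,3,4}
  val[5] = {0,1,2,3,4}

no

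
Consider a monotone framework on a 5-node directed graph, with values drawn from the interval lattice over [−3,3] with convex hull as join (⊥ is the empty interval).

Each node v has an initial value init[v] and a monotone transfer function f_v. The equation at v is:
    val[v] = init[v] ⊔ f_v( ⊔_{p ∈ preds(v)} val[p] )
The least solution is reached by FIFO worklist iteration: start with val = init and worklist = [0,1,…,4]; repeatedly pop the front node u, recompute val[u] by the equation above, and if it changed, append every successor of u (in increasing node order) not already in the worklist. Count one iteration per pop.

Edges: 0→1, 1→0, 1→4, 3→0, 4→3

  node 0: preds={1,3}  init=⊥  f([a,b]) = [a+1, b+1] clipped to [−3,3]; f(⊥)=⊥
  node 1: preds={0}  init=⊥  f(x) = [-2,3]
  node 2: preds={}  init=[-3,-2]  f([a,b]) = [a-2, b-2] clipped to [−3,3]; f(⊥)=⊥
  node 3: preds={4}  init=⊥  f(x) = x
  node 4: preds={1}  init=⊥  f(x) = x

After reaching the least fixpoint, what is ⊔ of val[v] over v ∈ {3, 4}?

Trace (9 dequeues):
  [1] u=0 | in ⊥ | out ⊥ | ==
  [2] u=1 | in ⊥ | out [-2,3] | prev ⊥ | push {0}
  [3] u=2 | in ⊥ | out [-3,-2] | ==
  [4] u=3 | in ⊥ | out ⊥ | ==
  [5] u=4 | in [-2,3] | out [-2,3] | prev ⊥ | push {3}
  [6] u=0 | in [-2,3] | out [-1,3] | prev ⊥ | push {1}
  [7] u=3 | in [-2,3] | out [-2,3] | prev ⊥ | push {0}
  [8] u=1 | in [-1,3] | out [-2,3] | ==
  [9] u=0 | in [-2,3] | out [-1,3] | ==

Converged values:
  [0] [-1,3]
  [1] [-2,3]
  [2] [-3,-2]
  [3] [-2,3]
  [4] [-2,3]

[-2,3]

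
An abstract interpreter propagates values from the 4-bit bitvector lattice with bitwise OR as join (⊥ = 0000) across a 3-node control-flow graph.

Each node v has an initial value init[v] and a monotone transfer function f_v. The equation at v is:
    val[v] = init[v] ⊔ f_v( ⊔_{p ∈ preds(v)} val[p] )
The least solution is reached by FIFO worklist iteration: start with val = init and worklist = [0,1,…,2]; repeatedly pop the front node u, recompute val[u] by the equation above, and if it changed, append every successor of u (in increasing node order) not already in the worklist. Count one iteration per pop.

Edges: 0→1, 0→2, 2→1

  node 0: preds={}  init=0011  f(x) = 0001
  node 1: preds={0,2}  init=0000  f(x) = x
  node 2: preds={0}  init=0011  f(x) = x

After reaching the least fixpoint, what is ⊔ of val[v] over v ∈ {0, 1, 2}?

0011

Worklist (3 pops):
  #1 pop 0: in=0000 → 0011 (no change)
  #2 pop 1: in=0011 → 0011 (was 0000); enqueue []
  #3 pop 2: in=0011 → 0011 (no change)

Fixpoint:
  val[0] = 0011
  val[1] = 0011
  val[2] = 0011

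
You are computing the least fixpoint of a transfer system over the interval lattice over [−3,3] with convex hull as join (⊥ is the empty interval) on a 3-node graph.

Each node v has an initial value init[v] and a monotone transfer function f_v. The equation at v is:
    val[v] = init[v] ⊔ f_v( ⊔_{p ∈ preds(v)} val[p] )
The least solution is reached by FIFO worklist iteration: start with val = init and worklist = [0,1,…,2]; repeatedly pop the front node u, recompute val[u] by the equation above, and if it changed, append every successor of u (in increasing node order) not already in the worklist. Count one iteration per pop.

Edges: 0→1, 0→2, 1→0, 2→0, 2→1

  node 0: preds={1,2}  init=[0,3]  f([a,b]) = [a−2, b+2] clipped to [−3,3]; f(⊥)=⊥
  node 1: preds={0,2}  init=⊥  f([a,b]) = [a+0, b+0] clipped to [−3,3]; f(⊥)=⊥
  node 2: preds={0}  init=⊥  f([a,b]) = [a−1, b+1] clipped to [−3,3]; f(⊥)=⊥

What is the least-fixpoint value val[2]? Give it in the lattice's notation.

Worklist (8 pops):
  #1 pop 0: in=⊥ → [0,3] (no change)
  #2 pop 1: in=[0,3] → [0,3] (was ⊥); enqueue [0]
  #3 pop 2: in=[0,3] → [-1,3] (was ⊥); enqueue [1]
  #4 pop 0: in=[-1,3] → [-3,3] (was [0,3]); enqueue [2]
  #5 pop 1: in=[-3,3] → [-3,3] (was [0,3]); enqueue [0]
  #6 pop 2: in=[-3,3] → [-3,3] (was [-1,3]); enqueue [1]
  #7 pop 0: in=[-3,3] → [-3,3] (no change)
  #8 pop 1: in=[-3,3] → [-3,3] (no change)

Fixpoint:
  val[0] = [-3,3]
  val[1] = [-3,3]
  val[2] = [-3,3]

[-3,3]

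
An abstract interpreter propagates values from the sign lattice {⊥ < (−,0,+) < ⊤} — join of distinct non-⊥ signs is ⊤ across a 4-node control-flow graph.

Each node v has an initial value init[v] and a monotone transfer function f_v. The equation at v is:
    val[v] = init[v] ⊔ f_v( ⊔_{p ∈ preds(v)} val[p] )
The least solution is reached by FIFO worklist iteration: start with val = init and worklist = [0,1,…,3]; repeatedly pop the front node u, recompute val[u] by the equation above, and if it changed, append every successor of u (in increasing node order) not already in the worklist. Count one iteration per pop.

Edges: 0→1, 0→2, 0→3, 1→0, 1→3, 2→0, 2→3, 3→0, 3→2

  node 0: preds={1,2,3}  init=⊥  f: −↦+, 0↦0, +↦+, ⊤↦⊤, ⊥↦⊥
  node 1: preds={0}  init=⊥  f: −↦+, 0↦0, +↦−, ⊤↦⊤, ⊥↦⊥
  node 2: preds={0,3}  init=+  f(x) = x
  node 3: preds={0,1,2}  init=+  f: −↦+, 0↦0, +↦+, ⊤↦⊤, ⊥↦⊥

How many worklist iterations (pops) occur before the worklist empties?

9

Worklist (9 pops):
  #1 pop 0: in=+ → + (was ⊥); enqueue []
  #2 pop 1: in=+ → − (was ⊥); enqueue [0]
  #3 pop 2: in=+ → + (no change)
  #4 pop 3: in=⊤ → ⊤ (was +); enqueue [2]
  #5 pop 0: in=⊤ → ⊤ (was +); enqueue [1,3]
  #6 pop 2: in=⊤ → ⊤ (was +); enqueue [0]
  #7 pop 1: in=⊤ → ⊤ (was −); enqueue []
  #8 pop 3: in=⊤ → ⊤ (no change)
  #9 pop 0: in=⊤ → ⊤ (no change)

Fixpoint:
  val[0] = ⊤
  val[1] = ⊤
  val[2] = ⊤
  val[3] = ⊤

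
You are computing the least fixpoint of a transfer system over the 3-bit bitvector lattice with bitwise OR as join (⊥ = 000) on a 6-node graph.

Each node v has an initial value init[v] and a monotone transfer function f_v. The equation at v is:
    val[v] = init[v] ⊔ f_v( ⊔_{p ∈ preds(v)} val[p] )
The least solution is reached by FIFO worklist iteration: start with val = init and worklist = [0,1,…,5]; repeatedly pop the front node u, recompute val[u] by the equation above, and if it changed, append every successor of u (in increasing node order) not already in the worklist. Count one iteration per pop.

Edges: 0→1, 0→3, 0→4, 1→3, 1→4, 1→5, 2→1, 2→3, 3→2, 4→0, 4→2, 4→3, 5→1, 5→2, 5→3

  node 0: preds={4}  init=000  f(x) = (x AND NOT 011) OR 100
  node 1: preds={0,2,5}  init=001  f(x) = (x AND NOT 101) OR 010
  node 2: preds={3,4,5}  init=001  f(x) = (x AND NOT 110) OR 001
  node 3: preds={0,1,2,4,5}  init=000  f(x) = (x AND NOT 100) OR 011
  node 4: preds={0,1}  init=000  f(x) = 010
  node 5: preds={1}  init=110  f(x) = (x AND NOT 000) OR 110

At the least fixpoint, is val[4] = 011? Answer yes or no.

Iteration log — 10 steps:
  step 1. node 0  ⊔preds=000  new=100  old=000  +wl: 
  step 2. node 1  ⊔preds=111  new=011  old=001  +wl: 
  step 3. node 2  ⊔preds=110  new=001  stable
  step 4. node 3  ⊔preds=111  new=011  old=000  +wl: 2
  step 5. node 4  ⊔preds=111  new=010  old=000  +wl: 0,3
  step 6. node 5  ⊔preds=011  new=111  old=110  +wl: 1
  step 7. node 2  ⊔preds=111  new=001  stable
  step 8. node 0  ⊔preds=010  new=100  stable
  step 9. node 3  ⊔preds=111  new=011  stable
  step 10. node 1  ⊔preds=111  new=011  stable

Least fixpoint reached:
  node 0: 100
  node 1: 011
  node 2: 001
  node 3: 011
  node 4: 010
  node 5: 111

no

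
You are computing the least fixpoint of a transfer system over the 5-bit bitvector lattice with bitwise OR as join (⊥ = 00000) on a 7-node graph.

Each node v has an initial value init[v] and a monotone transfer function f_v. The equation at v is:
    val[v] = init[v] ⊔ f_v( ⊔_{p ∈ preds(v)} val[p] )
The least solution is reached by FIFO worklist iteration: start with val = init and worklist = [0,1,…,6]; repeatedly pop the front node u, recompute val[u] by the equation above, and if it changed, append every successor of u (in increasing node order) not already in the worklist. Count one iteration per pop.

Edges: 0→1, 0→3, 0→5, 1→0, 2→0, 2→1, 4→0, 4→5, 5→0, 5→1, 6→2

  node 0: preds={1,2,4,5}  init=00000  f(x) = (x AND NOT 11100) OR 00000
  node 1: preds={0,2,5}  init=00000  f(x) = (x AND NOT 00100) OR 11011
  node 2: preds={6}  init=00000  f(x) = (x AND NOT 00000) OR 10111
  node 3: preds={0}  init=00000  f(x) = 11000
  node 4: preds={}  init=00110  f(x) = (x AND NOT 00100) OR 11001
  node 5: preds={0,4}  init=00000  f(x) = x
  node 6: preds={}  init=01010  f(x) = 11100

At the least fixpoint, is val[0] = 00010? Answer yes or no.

no

Iteration log — 12 steps:
  step 1. node 0  ⊔preds=00110  new=00010  old=00000  +wl: 
  step 2. node 1  ⊔preds=00010  new=11011  old=00000  +wl: 0
  step 3. node 2  ⊔preds=01010  new=11111  old=00000  +wl: 1
  step 4. node 3  ⊔preds=00010  new=11000  old=00000  +wl: 
  step 5. node 4  ⊔preds=00000  new=11111  old=00110  +wl: 
  step 6. node 5  ⊔preds=11111  new=11111  old=00000  +wl: 
  step 7. node 6  ⊔preds=00000  new=11110  old=01010  +wl: 2
  step 8. node 0  ⊔preds=11111  new=00011  old=00010  +wl: 3,5
  step 9. node 1  ⊔preds=11111  new=11011  stable
  step 10. node 2  ⊔preds=11110  new=11111  stable
  step 11. node 3  ⊔preds=00011  new=11000  stable
  step 12. node 5  ⊔preds=11111  new=11111  stable

Least fixpoint reached:
  node 0: 00011
  node 1: 11011
  node 2: 11111
  node 3: 11000
  node 4: 11111
  node 5: 11111
  node 6: 11110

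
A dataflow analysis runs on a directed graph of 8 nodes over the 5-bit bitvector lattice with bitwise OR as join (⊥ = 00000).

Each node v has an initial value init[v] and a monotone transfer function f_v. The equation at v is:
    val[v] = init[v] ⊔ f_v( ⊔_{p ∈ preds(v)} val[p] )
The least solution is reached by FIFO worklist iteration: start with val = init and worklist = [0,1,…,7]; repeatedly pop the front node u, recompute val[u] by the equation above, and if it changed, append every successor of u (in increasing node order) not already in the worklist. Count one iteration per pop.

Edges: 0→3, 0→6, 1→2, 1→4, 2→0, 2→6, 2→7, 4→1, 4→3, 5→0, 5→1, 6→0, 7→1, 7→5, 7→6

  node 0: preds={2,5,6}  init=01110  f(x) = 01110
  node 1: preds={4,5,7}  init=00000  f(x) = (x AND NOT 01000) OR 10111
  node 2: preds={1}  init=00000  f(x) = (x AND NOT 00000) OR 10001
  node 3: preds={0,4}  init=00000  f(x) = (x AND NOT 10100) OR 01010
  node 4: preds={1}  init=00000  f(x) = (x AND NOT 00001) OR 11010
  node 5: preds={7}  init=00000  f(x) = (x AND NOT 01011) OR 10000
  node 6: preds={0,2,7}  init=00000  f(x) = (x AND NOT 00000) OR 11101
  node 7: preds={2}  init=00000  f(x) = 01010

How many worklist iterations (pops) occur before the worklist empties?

13

Iteration log — 13 steps:
  step 1. node 0  ⊔preds=00000  new=01110  stable
  step 2. node 1  ⊔preds=00000  new=10111  old=00000  +wl: 
  step 3. node 2  ⊔preds=10111  new=10111  old=00000  +wl: 0
  step 4. node 3  ⊔preds=01110  new=01010  old=00000  +wl: 
  step 5. node 4  ⊔preds=10111  new=11110  old=00000  +wl: 1,3
  step 6. node 5  ⊔preds=00000  new=10000  old=00000  +wl: 
  step 7. node 6  ⊔preds=11111  new=11111  old=00000  +wl: 
  step 8. node 7  ⊔preds=10111  new=01010  old=00000  +wl: 5,6
  step 9. node 0  ⊔preds=11111  new=01110  stable
  step 10. node 1  ⊔preds=11110  new=10111  stable
  step 11. node 3  ⊔preds=11110  new=01010  stable
  step 12. node 5  ⊔preds=01010  new=10000  stable
  step 13. node 6  ⊔preds=11111  new=11111  stable

Least fixpoint reached:
  node 0: 01110
  node 1: 10111
  node 2: 10111
  node 3: 01010
  node 4: 11110
  node 5: 10000
  node 6: 11111
  node 7: 01010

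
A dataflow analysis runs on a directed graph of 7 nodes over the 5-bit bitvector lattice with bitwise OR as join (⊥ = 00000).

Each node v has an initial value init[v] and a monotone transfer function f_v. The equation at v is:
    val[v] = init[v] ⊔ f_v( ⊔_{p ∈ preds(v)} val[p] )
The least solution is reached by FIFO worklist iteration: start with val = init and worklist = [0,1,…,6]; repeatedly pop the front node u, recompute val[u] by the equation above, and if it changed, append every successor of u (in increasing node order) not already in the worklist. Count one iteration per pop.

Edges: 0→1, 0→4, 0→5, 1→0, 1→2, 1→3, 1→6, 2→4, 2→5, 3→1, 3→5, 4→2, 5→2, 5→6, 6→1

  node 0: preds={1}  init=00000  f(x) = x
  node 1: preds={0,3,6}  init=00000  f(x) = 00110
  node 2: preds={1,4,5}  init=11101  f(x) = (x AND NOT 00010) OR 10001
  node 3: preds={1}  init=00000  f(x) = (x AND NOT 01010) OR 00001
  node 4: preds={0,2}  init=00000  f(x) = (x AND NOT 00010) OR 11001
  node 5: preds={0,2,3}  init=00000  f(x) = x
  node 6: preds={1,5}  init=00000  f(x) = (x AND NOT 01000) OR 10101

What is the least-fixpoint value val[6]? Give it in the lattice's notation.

10111

Worklist (14 pops):
  #1 pop 0: in=00000 → 00000 (no change)
  #2 pop 1: in=00000 → 00110 (was 00000); enqueue [0]
  #3 pop 2: in=00110 → 11101 (no change)
  #4 pop 3: in=00110 → 00101 (was 00000); enqueue [1]
  #5 pop 4: in=11101 → 11101 (was 00000); enqueue [2]
  #6 pop 5: in=11101 → 11101 (was 00000); enqueue []
  #7 pop 6: in=11111 → 10111 (was 00000); enqueue []
  #8 pop 0: in=00110 → 00110 (was 00000); enqueue [4,5]
  #9 pop 1: in=10111 → 00110 (no change)
  #10 pop 2: in=11111 → 11101 (no change)
  #11 pop 4: in=11111 → 11101 (no change)
  #12 pop 5: in=11111 → 11111 (was 11101); enqueue [2,6]
  #13 pop 2: in=11111 → 11101 (no change)
  #14 pop 6: in=11111 → 10111 (no change)

Fixpoint:
  val[0] = 00110
  val[1] = 00110
  val[2] = 11101
  val[3] = 00101
  val[4] = 11101
  val[5] = 11111
  val[6] = 10111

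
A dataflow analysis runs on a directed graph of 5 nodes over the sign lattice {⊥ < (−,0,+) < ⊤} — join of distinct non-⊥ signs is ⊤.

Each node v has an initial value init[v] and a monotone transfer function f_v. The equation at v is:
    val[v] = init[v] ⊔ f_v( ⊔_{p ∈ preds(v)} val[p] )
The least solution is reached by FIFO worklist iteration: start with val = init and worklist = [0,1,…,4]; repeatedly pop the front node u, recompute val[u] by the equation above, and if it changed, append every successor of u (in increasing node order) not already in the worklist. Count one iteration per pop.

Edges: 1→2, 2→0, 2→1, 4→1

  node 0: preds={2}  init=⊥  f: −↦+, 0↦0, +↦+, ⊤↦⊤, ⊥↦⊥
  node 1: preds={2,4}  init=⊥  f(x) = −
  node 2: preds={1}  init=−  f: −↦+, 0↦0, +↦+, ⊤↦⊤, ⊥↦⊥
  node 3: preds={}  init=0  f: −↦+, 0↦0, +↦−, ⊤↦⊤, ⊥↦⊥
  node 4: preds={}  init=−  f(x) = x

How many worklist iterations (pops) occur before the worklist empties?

Iteration log — 7 steps:
  step 1. node 0  ⊔preds=−  new=+  old=⊥  +wl: 
  step 2. node 1  ⊔preds=−  new=−  old=⊥  +wl: 
  step 3. node 2  ⊔preds=−  new=⊤  old=−  +wl: 0,1
  step 4. node 3  ⊔preds=⊥  new=0  stable
  step 5. node 4  ⊔preds=⊥  new=−  stable
  step 6. node 0  ⊔preds=⊤  new=⊤  old=+  +wl: 
  step 7. node 1  ⊔preds=⊤  new=−  stable

Least fixpoint reached:
  node 0: ⊤
  node 1: −
  node 2: ⊤
  node 3: 0
  node 4: −

7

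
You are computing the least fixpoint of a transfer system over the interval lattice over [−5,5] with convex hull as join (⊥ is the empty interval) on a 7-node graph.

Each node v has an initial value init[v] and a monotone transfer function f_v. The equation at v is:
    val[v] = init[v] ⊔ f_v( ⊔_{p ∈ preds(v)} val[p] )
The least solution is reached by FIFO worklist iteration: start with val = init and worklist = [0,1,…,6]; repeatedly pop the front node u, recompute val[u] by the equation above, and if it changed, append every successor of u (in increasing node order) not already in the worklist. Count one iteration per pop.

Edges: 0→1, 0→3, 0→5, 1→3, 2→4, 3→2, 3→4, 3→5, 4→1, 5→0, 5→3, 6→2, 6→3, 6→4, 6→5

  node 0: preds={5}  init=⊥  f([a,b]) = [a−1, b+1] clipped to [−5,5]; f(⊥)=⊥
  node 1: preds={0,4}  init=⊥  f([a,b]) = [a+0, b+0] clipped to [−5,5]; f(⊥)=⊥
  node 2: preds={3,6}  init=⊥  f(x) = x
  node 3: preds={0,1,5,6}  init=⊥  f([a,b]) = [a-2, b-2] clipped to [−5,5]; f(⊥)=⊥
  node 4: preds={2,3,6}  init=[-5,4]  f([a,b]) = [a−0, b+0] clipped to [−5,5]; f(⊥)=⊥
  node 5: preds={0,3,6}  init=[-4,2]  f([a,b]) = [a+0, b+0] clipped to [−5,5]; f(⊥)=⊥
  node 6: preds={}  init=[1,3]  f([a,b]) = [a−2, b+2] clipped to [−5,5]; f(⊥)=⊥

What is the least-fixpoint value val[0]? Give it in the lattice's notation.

[-5,5]

Iteration log — 21 steps:
  step 1. node 0  ⊔preds=[-4,2]  new=[-5,3]  old=⊥  +wl: 
  step 2. node 1  ⊔preds=[-5,4]  new=[-5,4]  old=⊥  +wl: 
  step 3. node 2  ⊔preds=[1,3]  new=[1,3]  old=⊥  +wl: 
  step 4. node 3  ⊔preds=[-5,4]  new=[-5,2]  old=⊥  +wl: 2
  step 5. node 4  ⊔preds=[-5,3]  new=[-5,4]  stable
  step 6. node 5  ⊔preds=[-5,3]  new=[-5,3]  old=[-4,2]  +wl: 0,3
  step 7. node 6  ⊔preds=⊥  new=[1,3]  stable
  step 8. node 2  ⊔preds=[-5,3]  new=[-5,3]  old=[1,3]  +wl: 4
  step 9. node 0  ⊔preds=[-5,3]  new=[-5,4]  old=[-5,3]  +wl: 1,5
  step 10. node 3  ⊔preds=[-5,4]  new=[-5,2]  stable
  step 11. node 4  ⊔preds=[-5,3]  new=[-5,4]  stable
  step 12. node 1  ⊔preds=[-5,4]  new=[-5,4]  stable
  step 13. node 5  ⊔preds=[-5,4]  new=[-5,4]  old=[-5,3]  +wl: 0,3
  step 14. node 0  ⊔preds=[-5,4]  new=[-5,5]  old=[-5,4]  +wl: 1,5
  step 15. node 3  ⊔preds=[-5,5]  new=[-5,3]  old=[-5,2]  +wl: 2,4
  step 16. node 1  ⊔preds=[-5,5]  new=[-5,5]  old=[-5,4]  +wl: 3
  step 17. node 5  ⊔preds=[-5,5]  new=[-5,5]  old=[-5,4]  +wl: 0
  step 18. node 2  ⊔preds=[-5,3]  new=[-5,3]  stable
  step 19. node 4  ⊔preds=[-5,3]  new=[-5,4]  stable
  step 20. node 3  ⊔preds=[-5,5]  new=[-5,3]  stable
  step 21. node 0  ⊔preds=[-5,5]  new=[-5,5]  stable

Least fixpoint reached:
  node 0: [-5,5]
  node 1: [-5,5]
  node 2: [-5,3]
  node 3: [-5,3]
  node 4: [-5,4]
  node 5: [-5,5]
  node 6: [1,3]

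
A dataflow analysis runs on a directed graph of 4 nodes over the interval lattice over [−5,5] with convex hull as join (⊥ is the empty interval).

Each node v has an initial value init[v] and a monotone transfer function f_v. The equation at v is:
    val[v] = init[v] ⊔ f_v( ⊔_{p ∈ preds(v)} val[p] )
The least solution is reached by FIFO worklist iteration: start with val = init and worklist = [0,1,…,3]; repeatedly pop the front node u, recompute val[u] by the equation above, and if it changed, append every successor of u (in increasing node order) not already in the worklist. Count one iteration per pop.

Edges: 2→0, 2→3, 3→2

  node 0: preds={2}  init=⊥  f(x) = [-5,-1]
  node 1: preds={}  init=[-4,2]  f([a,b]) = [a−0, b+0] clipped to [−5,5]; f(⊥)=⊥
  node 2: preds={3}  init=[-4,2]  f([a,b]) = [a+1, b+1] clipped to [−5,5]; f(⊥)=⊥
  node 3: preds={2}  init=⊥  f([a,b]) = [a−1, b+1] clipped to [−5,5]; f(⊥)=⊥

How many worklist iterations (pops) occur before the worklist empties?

10

Worklist (10 pops):
  #1 pop 0: in=[-4,2] → [-5,-1] (was ⊥); enqueue []
  #2 pop 1: in=⊥ → [-4,2] (no change)
  #3 pop 2: in=⊥ → [-4,2] (no change)
  #4 pop 3: in=[-4,2] → [-5,3] (was ⊥); enqueue [2]
  #5 pop 2: in=[-5,3] → [-4,4] (was [-4,2]); enqueue [0,3]
  #6 pop 0: in=[-4,4] → [-5,-1] (no change)
  #7 pop 3: in=[-4,4] → [-5,5] (was [-5,3]); enqueue [2]
  #8 pop 2: in=[-5,5] → [-4,5] (was [-4,4]); enqueue [0,3]
  #9 pop 0: in=[-4,5] → [-5,-1] (no change)
  #10 pop 3: in=[-4,5] → [-5,5] (no change)

Fixpoint:
  val[0] = [-5,-1]
  val[1] = [-4,2]
  val[2] = [-4,5]
  val[3] = [-5,5]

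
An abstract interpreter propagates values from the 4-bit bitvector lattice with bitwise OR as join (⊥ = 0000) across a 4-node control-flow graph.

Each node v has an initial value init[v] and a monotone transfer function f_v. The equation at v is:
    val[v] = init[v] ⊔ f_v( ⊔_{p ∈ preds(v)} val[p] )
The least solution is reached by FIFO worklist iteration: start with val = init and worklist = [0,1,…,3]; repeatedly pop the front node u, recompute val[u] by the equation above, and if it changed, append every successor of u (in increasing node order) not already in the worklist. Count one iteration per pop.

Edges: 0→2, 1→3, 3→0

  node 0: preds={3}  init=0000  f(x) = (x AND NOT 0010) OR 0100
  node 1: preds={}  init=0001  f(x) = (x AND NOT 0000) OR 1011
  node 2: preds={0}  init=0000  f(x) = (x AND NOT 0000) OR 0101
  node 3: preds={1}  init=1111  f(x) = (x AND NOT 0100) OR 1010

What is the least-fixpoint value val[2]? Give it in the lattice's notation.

Worklist (4 pops):
  #1 pop 0: in=1111 → 1101 (was 0000); enqueue []
  #2 pop 1: in=0000 → 1011 (was 0001); enqueue []
  #3 pop 2: in=1101 → 1101 (was 0000); enqueue []
  #4 pop 3: in=1011 → 1111 (no change)

Fixpoint:
  val[0] = 1101
  val[1] = 1011
  val[2] = 1101
  val[3] = 1111

1101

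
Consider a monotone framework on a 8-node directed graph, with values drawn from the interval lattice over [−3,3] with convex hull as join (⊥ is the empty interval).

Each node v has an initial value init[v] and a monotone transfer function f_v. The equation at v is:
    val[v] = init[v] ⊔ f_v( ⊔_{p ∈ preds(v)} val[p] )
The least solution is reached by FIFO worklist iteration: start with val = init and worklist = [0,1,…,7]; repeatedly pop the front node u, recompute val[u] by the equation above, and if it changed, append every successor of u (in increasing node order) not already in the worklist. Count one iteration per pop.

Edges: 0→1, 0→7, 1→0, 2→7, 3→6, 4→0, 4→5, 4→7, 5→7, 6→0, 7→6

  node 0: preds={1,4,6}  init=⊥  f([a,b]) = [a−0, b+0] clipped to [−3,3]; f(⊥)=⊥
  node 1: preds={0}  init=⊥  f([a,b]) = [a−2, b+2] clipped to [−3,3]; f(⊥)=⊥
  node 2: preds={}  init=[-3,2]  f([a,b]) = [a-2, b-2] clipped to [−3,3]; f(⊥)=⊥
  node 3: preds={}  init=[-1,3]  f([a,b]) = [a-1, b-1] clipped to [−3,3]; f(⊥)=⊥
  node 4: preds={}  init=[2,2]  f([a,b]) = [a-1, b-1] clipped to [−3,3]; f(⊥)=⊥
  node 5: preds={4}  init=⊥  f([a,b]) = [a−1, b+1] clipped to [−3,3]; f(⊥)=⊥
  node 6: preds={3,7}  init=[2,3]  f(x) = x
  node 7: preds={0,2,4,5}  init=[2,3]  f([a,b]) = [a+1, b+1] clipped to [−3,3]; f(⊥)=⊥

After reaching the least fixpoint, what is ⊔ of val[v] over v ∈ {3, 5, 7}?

Trace (15 dequeues):
  [1] u=0 | in [2,3] | out [2,3] | prev ⊥ | push {}
  [2] u=1 | in [2,3] | out [0,3] | prev ⊥ | push {0}
  [3] u=2 | in ⊥ | out [-3,2] | ==
  [4] u=3 | in ⊥ | out [-1,3] | ==
  [5] u=4 | in ⊥ | out [2,2] | ==
  [6] u=5 | in [2,2] | out [1,3] | prev ⊥ | push {}
  [7] u=6 | in [-1,3] | out [-1,3] | prev [2,3] | push {}
  [8] u=7 | in [-3,3] | out [-2,3] | prev [2,3] | push {6}
  [9] u=0 | in [-1,3] | out [-1,3] | prev [2,3] | push {1,7}
  [10] u=6 | in [-2,3] | out [-2,3] | prev [-1,3] | push {0}
  [11] u=1 | in [-1,3] | out [-3,3] | prev [0,3] | push {}
  [12] u=7 | in [-3,3] | out [-2,3] | ==
  [13] u=0 | in [-3,3] | out [-3,3] | prev [-1,3] | push {1,7}
  [14] u=1 | in [-3,3] | out [-3,3] | ==
  [15] u=7 | in [-3,3] | out [-2,3] | ==

Converged values:
  [0] [-3,3]
  [1] [-3,3]
  [2] [-3,2]
  [3] [-1,3]
  [4] [2,2]
  [5] [1,3]
  [6] [-2,3]
  [7] [-2,3]

[-2,3]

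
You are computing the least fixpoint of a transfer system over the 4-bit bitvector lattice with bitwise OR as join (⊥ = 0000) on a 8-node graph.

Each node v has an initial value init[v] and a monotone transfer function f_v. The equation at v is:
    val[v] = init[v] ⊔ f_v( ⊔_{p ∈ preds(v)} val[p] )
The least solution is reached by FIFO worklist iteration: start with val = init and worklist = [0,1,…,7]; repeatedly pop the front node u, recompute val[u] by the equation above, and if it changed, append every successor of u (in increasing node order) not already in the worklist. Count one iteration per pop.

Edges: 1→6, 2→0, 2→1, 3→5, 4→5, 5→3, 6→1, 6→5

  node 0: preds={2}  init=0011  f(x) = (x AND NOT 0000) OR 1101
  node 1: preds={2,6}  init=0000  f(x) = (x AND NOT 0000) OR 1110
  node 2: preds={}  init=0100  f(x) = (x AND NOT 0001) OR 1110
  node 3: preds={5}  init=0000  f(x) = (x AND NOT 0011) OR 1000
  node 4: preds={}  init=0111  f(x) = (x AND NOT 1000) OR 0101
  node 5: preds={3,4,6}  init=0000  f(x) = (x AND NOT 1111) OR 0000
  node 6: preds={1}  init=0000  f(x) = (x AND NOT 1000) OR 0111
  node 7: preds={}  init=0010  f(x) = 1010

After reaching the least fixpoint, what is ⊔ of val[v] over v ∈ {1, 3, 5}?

Trace (12 dequeues):
  [1] u=0 | in 0100 | out 1111 | prev 0011 | push {}
  [2] u=1 | in 0100 | out 1110 | prev 0000 | push {}
  [3] u=2 | in 0000 | out 1110 | prev 0100 | push {0,1}
  [4] u=3 | in 0000 | out 1000 | prev 0000 | push {}
  [5] u=4 | in 0000 | out 0111 | ==
  [6] u=5 | in 1111 | out 0000 | ==
  [7] u=6 | in 1110 | out 0111 | prev 0000 | push {5}
  [8] u=7 | in 0000 | out 1010 | prev 0010 | push {}
  [9] u=0 | in 1110 | out 1111 | ==
  [10] u=1 | in 1111 | out 1111 | prev 1110 | push {6}
  [11] u=5 | in 1111 | out 0000 | ==
  [12] u=6 | in 1111 | out 0111 | ==

Converged values:
  [0] 1111
  [1] 1111
  [2] 1110
  [3] 1000
  [4] 0111
  [5] 0000
  [6] 0111
  [7] 1010

1111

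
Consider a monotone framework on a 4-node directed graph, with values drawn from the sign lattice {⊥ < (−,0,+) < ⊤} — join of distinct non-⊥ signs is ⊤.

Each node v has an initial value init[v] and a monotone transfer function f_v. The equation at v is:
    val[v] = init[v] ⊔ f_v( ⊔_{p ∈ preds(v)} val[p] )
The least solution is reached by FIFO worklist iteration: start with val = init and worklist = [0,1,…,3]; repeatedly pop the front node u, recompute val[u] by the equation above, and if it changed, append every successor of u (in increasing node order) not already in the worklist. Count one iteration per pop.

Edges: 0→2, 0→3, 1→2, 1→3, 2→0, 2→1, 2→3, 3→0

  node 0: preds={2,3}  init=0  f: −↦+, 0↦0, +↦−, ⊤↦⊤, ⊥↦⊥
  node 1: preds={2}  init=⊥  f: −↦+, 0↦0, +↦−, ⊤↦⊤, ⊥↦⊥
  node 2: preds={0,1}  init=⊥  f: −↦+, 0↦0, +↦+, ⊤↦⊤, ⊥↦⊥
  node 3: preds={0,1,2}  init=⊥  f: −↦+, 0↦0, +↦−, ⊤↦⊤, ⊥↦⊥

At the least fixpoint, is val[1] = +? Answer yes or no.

Iteration log — 8 steps:
  step 1. node 0  ⊔preds=⊥  new=0  stable
  step 2. node 1  ⊔preds=⊥  new=⊥  stable
  step 3. node 2  ⊔preds=0  new=0  old=⊥  +wl: 0,1
  step 4. node 3  ⊔preds=0  new=0  old=⊥  +wl: 
  step 5. node 0  ⊔preds=0  new=0  stable
  step 6. node 1  ⊔preds=0  new=0  old=⊥  +wl: 2,3
  step 7. node 2  ⊔preds=0  new=0  stable
  step 8. node 3  ⊔preds=0  new=0  stable

Least fixpoint reached:
  node 0: 0
  node 1: 0
  node 2: 0
  node 3: 0

no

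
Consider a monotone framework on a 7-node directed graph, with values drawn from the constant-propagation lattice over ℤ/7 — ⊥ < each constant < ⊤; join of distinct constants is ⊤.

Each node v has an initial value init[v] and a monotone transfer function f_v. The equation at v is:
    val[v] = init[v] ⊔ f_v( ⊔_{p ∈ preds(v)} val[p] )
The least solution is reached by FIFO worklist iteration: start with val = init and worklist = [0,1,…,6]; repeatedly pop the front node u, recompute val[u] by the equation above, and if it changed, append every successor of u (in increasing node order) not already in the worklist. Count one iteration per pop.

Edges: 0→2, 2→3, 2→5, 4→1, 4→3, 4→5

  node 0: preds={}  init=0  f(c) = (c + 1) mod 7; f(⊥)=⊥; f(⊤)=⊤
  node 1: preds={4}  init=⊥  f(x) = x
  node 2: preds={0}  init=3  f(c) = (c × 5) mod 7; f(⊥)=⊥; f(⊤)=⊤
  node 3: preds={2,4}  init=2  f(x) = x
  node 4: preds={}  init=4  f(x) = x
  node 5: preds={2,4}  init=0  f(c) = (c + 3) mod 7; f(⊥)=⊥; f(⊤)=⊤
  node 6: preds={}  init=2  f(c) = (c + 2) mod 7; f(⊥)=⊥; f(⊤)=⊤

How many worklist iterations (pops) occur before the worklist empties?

7

Worklist (7 pops):
  #1 pop 0: in=⊥ → 0 (no change)
  #2 pop 1: in=4 → 4 (was ⊥); enqueue []
  #3 pop 2: in=0 → ⊤ (was 3); enqueue []
  #4 pop 3: in=⊤ → ⊤ (was 2); enqueue []
  #5 pop 4: in=⊥ → 4 (no change)
  #6 pop 5: in=⊤ → ⊤ (was 0); enqueue []
  #7 pop 6: in=⊥ → 2 (no change)

Fixpoint:
  val[0] = 0
  val[1] = 4
  val[2] = ⊤
  val[3] = ⊤
  val[4] = 4
  val[5] = ⊤
  val[6] = 2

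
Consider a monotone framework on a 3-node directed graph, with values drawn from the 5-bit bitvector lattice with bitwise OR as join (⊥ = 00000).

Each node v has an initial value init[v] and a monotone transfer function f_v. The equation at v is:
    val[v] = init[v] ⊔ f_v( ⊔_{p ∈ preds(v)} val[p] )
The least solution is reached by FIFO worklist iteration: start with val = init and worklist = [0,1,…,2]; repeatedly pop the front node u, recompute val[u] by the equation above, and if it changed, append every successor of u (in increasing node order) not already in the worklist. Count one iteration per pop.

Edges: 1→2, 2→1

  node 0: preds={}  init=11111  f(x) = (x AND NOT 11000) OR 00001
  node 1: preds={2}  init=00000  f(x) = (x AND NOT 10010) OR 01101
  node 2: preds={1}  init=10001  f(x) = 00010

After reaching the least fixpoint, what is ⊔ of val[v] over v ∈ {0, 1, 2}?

Trace (4 dequeues):
  [1] u=0 | in 00000 | out 11111 | ==
  [2] u=1 | in 10001 | out 01101 | prev 00000 | push {}
  [3] u=2 | in 01101 | out 10011 | prev 10001 | push {1}
  [4] u=1 | in 10011 | out 01101 | ==

Converged values:
  [0] 11111
  [1] 01101
  [2] 10011

11111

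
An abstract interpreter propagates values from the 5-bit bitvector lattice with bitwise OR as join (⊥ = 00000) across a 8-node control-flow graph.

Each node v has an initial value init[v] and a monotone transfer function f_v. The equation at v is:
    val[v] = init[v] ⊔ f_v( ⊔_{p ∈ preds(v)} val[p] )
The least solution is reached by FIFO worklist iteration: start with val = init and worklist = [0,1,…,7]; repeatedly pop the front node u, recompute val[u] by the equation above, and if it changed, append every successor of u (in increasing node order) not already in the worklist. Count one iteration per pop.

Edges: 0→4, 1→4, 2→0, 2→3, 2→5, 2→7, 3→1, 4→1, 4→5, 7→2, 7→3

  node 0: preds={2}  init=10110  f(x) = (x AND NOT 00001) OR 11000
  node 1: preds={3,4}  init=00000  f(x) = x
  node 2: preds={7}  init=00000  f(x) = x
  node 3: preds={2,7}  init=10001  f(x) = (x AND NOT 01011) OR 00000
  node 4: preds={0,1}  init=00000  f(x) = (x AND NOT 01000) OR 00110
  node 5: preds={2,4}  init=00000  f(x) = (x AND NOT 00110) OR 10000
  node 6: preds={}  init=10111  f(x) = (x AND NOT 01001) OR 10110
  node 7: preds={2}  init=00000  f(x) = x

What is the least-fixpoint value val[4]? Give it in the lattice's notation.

10111

Iteration log — 10 steps:
  step 1. node 0  ⊔preds=00000  new=11110  old=10110  +wl: 
  step 2. node 1  ⊔preds=10001  new=10001  old=00000  +wl: 
  step 3. node 2  ⊔preds=00000  new=00000  stable
  step 4. node 3  ⊔preds=00000  new=10001  stable
  step 5. node 4  ⊔preds=11111  new=10111  old=00000  +wl: 1
  step 6. node 5  ⊔preds=10111  new=10001  old=00000  +wl: 
  step 7. node 6  ⊔preds=00000  new=10111  stable
  step 8. node 7  ⊔preds=00000  new=00000  stable
  step 9. node 1  ⊔preds=10111  new=10111  old=10001  +wl: 4
  step 10. node 4  ⊔preds=11111  new=10111  stable

Least fixpoint reached:
  node 0: 11110
  node 1: 10111
  node 2: 00000
  node 3: 10001
  node 4: 10111
  node 5: 10001
  node 6: 10111
  node 7: 00000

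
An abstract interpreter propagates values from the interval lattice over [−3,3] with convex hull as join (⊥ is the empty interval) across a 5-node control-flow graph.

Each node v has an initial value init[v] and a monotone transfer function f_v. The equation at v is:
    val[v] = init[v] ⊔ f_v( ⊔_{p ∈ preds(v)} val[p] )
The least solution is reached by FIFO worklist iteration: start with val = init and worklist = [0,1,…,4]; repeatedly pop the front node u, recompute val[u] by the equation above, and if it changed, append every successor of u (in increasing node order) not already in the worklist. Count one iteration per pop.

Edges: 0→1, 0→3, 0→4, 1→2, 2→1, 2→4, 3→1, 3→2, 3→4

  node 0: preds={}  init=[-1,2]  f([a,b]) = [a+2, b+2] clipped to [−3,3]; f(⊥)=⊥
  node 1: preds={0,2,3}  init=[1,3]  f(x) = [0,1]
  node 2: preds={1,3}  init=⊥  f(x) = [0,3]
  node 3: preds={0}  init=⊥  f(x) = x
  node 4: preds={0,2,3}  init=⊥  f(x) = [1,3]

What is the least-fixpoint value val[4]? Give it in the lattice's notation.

[1,3]

Trace (7 dequeues):
  [1] u=0 | in ⊥ | out [-1,2] | ==
  [2] u=1 | in [-1,2] | out [0,3] | prev [1,3] | push {}
  [3] u=2 | in [0,3] | out [0,3] | prev ⊥ | push {1}
  [4] u=3 | in [-1,2] | out [-1,2] | prev ⊥ | push {2}
  [5] u=4 | in [-1,3] | out [1,3] | prev ⊥ | push {}
  [6] u=1 | in [-1,3] | out [0,3] | ==
  [7] u=2 | in [-1,3] | out [0,3] | ==

Converged values:
  [0] [-1,2]
  [1] [0,3]
  [2] [0,3]
  [3] [-1,2]
  [4] [1,3]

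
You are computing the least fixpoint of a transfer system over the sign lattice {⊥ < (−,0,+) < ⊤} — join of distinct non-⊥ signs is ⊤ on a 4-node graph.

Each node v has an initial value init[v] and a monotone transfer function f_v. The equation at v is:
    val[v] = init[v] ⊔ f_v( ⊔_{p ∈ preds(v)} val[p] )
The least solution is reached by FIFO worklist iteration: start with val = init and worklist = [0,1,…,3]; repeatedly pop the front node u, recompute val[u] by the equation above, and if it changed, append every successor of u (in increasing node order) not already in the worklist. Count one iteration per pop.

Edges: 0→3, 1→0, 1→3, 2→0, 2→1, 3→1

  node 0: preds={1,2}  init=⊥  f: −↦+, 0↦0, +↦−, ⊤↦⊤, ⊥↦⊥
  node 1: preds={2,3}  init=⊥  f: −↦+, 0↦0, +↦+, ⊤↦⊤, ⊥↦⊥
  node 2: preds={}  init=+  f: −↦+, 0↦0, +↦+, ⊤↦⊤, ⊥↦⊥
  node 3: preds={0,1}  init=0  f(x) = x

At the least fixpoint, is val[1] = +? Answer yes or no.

no

Worklist (7 pops):
  #1 pop 0: in=+ → − (was ⊥); enqueue []
  #2 pop 1: in=⊤ → ⊤ (was ⊥); enqueue [0]
  #3 pop 2: in=⊥ → + (no change)
  #4 pop 3: in=⊤ → ⊤ (was 0); enqueue [1]
  #5 pop 0: in=⊤ → ⊤ (was −); enqueue [3]
  #6 pop 1: in=⊤ → ⊤ (no change)
  #7 pop 3: in=⊤ → ⊤ (no change)

Fixpoint:
  val[0] = ⊤
  val[1] = ⊤
  val[2] = +
  val[3] = ⊤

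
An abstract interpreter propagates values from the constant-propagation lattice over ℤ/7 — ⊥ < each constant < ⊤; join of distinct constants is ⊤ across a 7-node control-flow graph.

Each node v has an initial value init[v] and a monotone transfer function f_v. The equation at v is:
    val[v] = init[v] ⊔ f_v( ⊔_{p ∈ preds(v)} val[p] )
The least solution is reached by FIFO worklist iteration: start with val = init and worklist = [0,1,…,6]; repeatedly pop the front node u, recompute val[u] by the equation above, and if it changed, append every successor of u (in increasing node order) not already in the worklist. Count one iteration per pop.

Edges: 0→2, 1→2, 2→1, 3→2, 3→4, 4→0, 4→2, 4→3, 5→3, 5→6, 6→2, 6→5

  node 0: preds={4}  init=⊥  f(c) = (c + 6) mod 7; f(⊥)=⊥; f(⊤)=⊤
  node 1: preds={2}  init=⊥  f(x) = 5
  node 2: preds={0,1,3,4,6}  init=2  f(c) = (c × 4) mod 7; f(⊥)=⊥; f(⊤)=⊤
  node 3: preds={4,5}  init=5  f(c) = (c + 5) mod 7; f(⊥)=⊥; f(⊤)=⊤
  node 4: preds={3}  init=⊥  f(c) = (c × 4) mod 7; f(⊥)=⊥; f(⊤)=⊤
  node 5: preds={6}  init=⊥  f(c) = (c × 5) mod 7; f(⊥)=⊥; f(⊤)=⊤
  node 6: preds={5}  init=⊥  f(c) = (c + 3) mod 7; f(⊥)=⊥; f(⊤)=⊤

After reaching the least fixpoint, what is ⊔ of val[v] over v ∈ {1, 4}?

Iteration log — 16 steps:
  step 1. node 0  ⊔preds=⊥  new=⊥  stable
  step 2. node 1  ⊔preds=2  new=5  old=⊥  +wl: 
  step 3. node 2  ⊔preds=5  new=⊤  old=2  +wl: 1
  step 4. node 3  ⊔preds=⊥  new=5  stable
  step 5. node 4  ⊔preds=5  new=6  old=⊥  +wl: 0,2,3
  step 6. node 5  ⊔preds=⊥  new=⊥  stable
  step 7. node 6  ⊔preds=⊥  new=⊥  stable
  step 8. node 1  ⊔preds=⊤  new=5  stable
  step 9. node 0  ⊔preds=6  new=5  old=⊥  +wl: 
  step 10. node 2  ⊔preds=⊤  new=⊤  stable
  step 11. node 3  ⊔preds=6  new=⊤  old=5  +wl: 2,4
  step 12. node 2  ⊔preds=⊤  new=⊤  stable
  step 13. node 4  ⊔preds=⊤  new=⊤  old=6  +wl: 0,2,3
  step 14. node 0  ⊔preds=⊤  new=⊤  old=5  +wl: 
  step 15. node 2  ⊔preds=⊤  new=⊤  stable
  step 16. node 3  ⊔preds=⊤  new=⊤  stable

Least fixpoint reached:
  node 0: ⊤
  node 1: 5
  node 2: ⊤
  node 3: ⊤
  node 4: ⊤
  node 5: ⊥
  node 6: ⊥

⊤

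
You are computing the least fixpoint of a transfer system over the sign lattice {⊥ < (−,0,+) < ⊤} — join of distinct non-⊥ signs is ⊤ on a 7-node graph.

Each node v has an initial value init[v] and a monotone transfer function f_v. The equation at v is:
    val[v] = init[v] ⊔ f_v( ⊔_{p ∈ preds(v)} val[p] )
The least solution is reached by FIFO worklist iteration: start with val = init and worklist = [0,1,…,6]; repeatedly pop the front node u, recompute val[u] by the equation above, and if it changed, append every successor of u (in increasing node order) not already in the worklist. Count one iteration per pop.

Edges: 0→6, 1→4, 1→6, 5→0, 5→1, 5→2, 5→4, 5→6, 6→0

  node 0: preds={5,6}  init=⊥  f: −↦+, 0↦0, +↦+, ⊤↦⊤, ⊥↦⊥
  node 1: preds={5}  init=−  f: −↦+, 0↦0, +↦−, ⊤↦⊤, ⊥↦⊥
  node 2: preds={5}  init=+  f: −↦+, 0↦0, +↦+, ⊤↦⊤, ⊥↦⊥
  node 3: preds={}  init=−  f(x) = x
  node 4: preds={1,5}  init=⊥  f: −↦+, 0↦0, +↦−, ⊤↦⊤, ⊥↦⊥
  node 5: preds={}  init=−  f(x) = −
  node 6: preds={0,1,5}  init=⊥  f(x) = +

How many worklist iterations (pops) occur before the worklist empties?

9

Iteration log — 9 steps:
  step 1. node 0  ⊔preds=−  new=+  old=⊥  +wl: 
  step 2. node 1  ⊔preds=−  new=⊤  old=−  +wl: 
  step 3. node 2  ⊔preds=−  new=+  stable
  step 4. node 3  ⊔preds=⊥  new=−  stable
  step 5. node 4  ⊔preds=⊤  new=⊤  old=⊥  +wl: 
  step 6. node 5  ⊔preds=⊥  new=−  stable
  step 7. node 6  ⊔preds=⊤  new=+  old=⊥  +wl: 0
  step 8. node 0  ⊔preds=⊤  new=⊤  old=+  +wl: 6
  step 9. node 6  ⊔preds=⊤  new=+  stable

Least fixpoint reached:
  node 0: ⊤
  node 1: ⊤
  node 2: +
  node 3: −
  node 4: ⊤
  node 5: −
  node 6: +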